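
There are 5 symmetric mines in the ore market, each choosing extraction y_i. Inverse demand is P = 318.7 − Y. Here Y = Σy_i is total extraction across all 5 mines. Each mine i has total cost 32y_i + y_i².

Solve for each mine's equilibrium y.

A representative mine's profit is π_i = y_i(318.7 − Y) − 32y_i − y_i², with Y = y_i + Σ_{j≠i} y_j.
First-order condition: 286.7 − 4y_i − Σ_{j≠i} y_j = 0.
With identical mines, set every y_j = y: then 286.7 − 4y − 4y = 0, i.e. y = 286.7/8 = 35.8375.

35.8375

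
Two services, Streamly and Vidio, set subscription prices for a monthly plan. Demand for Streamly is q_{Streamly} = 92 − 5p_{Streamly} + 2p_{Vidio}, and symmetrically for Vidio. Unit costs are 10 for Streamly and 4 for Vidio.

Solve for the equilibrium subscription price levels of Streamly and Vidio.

17.125, 14.625

Streamly's profit: π = (p_{Streamly} − 10)(92 − 5p_{Streamly} + 2p_{Vidio}).
∂π/∂p_{Streamly} = 142 − 10p_{Streamly} + 2p_{Vidio} = 0 ⇒ p_{Streamly} = 14.2 + 0.2p_{Vidio}.
Similarly p_{Vidio} = 11.2 + 0.2p_{Streamly}.
Plugging p_{Vidio} into Streamly's best response: p_{Streamly} = 14.2 + 0.2(11.2 + 0.2p_{Streamly}) ⇒ 0.96p_{Streamly} = 16.44, so p_{Streamly} = 17.125.
Then p_{Vidio} = 11.2 + 0.2·17.125 = 14.625.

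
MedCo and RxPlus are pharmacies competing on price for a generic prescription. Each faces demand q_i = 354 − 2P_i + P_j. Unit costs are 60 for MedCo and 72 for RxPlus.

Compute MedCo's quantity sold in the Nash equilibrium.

199.2

MedCo's profit: π = (P_{MedCo} − 60)(354 − 2P_{MedCo} + P_{RxPlus}).
∂π/∂P_{MedCo} = 474 − 4P_{MedCo} + P_{RxPlus} = 0 ⇒ P_{MedCo} = 118.5 + 0.25P_{RxPlus}.
Similarly P_{RxPlus} = 124.5 + 0.25P_{MedCo}.
Plugging P_{RxPlus} into MedCo's best response: P_{MedCo} = 118.5 + 0.25(124.5 + 0.25P_{MedCo}) ⇒ 0.9375P_{MedCo} = 149.625, so P_{MedCo} = 159.6.
Then P_{RxPlus} = 124.5 + 0.25·159.6 = 164.4.
q_{MedCo} = 354 − 2·159.6 + 164.4 = 199.2.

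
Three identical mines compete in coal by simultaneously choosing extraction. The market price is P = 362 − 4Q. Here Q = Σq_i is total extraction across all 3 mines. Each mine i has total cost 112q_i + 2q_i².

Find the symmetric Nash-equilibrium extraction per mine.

A representative mine's profit is π_i = q_i(362 − 4Q) − 112q_i − 2q_i², with Q = q_i + Σ_{j≠i} q_j.
First-order condition: 250 − 12q_i − 4Σ_{j≠i} q_j = 0.
Imposing symmetry (q_j = q for all j) turns Σ_{j≠i} q_j into 2q, so 250 = 20q and q = 12.5.

12.5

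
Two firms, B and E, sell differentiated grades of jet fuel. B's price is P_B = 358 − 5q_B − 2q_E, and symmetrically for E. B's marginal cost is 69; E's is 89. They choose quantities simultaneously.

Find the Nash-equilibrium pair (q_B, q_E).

24.5, 22

Firm B's profit: π = q_B(358 − 5q_B − 2q_E) − 69q_B.
∂π/∂q_B = 289 − 10q_B − 2q_E = 0 ⇒ q_B = 28.9 − 0.2q_E.
Similarly q_E = 26.9 − 0.2q_B.
Plugging q_E into B's best response: q_B = 28.9 − 0.2(26.9 − 0.2q_B) ⇒ 0.96q_B = 23.52, so q_B = 24.5.
Then q_E = 26.9 − 0.2·24.5 = 22.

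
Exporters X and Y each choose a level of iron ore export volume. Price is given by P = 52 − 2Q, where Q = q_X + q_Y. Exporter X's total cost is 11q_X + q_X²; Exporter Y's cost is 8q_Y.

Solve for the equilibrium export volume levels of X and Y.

Exporter X's profit: π = q_X(52 − 2(q_X + q_Y)) − 11q_X − q_X².
∂π/∂q_X = 41 − 6q_X − 2q_Y = 0, so q_X = 41/6 − (1/3)q_Y.
For Y: ∂π/∂q_Y = 44 − 4q_Y − 2q_X = 0 ⇒ q_Y = 11 − 0.5q_X.
Solving the two reaction functions simultaneously: (1 − (−1/3)(−0.5))q_X = 41/6 − (1/3)·11, so (5/6)q_X = 19/6 and q_X = 3.8.
Then q_Y = 11 − 0.5·3.8 = 9.1.

3.8, 9.1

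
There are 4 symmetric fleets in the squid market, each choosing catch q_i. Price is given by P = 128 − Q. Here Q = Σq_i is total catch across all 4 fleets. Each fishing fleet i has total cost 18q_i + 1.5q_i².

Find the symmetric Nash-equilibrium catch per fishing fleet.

13.75

A representative fishing fleet's profit is π_i = q_i(128 − Q) − 18q_i − 1.5q_i², with Q = q_i + Σ_{j≠i} q_j.
First-order condition: 110 − 5q_i − Σ_{j≠i} q_j = 0.
In a symmetric equilibrium every fishing fleet chooses the same q, so Σ_{j≠i} q_j = 3q. The condition becomes 110 − 8q = 0, giving q = 110/8 = 13.75.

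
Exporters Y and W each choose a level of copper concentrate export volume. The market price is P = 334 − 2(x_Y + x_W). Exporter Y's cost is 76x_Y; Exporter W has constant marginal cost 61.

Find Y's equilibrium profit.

3280.5

Exporter Y's profit: π = x_Y(334 − 2(x_Y + x_W)) − 76x_Y.
∂π/∂x_Y = 258 − 4x_Y − 2x_W = 0, so x_Y = 64.5 − 0.5x_W.
By the same steps for W: x_W = 68.25 − 0.5x_Y.
Plugging x_W into Y's best response: x_Y = 64.5 − 0.5(68.25 − 0.5x_Y) ⇒ 0.75x_Y = 30.375, so x_Y = 40.5.
Then x_W = 68.25 − 0.5·40.5 = 48.
Price P = 334 − 2·88.5 = 157.
Y's profit: (157 − 76)·40.5 = 3280.5.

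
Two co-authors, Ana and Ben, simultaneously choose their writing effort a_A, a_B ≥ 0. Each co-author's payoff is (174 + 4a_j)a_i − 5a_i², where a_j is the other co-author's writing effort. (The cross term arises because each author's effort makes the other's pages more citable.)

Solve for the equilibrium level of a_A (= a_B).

29

Ana's payoff is (174 + 4a_B)a_A − 5a_A².
∂π/∂a_A = 174 + 4a_B − 10a_A = 0, so a_A = 17.4 + 0.4a_B.
Setting a_A = a_B in the reaction function: a_A = 17.4 + 0.4a_A, so a_A = 17.4 / 0.6 = 29.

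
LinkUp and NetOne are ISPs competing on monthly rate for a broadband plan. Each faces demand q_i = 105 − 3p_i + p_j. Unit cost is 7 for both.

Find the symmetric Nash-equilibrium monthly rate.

LinkUp's profit: π = (p_{LinkUp} − 7)(105 − 3p_{LinkUp} + p_{NetOne}).
∂π/∂p_{LinkUp} = 126 − 6p_{LinkUp} + p_{NetOne} = 0 ⇒ p_{LinkUp} = 21 + (1/6)p_{NetOne}.
The game is symmetric, so in equilibrium p_{NetOne} = p_{LinkUp}: the reaction function gives (5/6)p_{LinkUp} = 21, hence p_{LinkUp} = 25.2.

25.2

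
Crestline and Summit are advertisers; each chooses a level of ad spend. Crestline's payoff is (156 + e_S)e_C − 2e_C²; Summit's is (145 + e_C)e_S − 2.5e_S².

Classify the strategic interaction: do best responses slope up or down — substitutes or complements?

strategic complements

Expanding Crestline's payoff: 156e_C + e_Se_C − 2e_C².
∂π/∂e_C = 156 + e_S − 4e_C = 0, so e_C = 39 + 0.25e_S.
The best-response slope de_C/de_S = 0.25 > 0: the reaction function is upward-sloping, so the choices are strategic complements.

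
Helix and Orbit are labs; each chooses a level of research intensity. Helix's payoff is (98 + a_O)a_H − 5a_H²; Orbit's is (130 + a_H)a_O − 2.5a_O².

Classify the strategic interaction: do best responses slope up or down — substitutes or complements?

strategic complements

Expanding Helix's payoff: 98a_H + a_Oa_H − 5a_H².
∂π/∂a_H = 98 + a_O − 10a_H = 0, so a_H = 9.8 + 0.1a_O.
The best-response slope da_H/da_O = 0.1 > 0: the reaction function is upward-sloping, so the choices are strategic complements.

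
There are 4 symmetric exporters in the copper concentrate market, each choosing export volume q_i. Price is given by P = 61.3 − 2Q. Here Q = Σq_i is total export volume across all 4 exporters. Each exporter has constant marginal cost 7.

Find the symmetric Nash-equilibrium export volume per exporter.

5.43

A representative exporter's profit is π_i = q_i(61.3 − 2Q) − 7q_i, with Q = q_i + Σ_{j≠i} q_j.
First-order condition: 54.3 − 4q_i − 2Σ_{j≠i} q_j = 0.
In a symmetric equilibrium every exporter chooses the same q, so Σ_{j≠i} q_j = 3q. The condition becomes 54.3 − 10q = 0, giving q = 54.3/10 = 5.43.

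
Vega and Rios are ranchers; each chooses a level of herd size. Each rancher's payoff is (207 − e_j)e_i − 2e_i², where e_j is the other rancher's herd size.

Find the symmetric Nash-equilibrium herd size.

Vega's payoff is (207 − e_R)e_V − 2e_V².
∂π/∂e_V = 207 − e_R − 4e_V = 0, so e_V = 51.75 − 0.25e_R.
Setting e_V = e_R in the reaction function: e_V = 51.75 − 0.25e_V, so e_V = 51.75 / 1.25 = 41.4.

41.4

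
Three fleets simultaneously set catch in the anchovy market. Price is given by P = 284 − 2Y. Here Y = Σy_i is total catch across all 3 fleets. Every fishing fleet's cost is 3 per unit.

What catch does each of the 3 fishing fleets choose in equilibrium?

35.125

A representative fishing fleet's profit is π_i = y_i(284 − 2Y) − 3y_i, with Y = y_i + Σ_{j≠i} y_j.
First-order condition: 281 − 4y_i − 2Σ_{j≠i} y_j = 0.
With identical fishing fleets, set every y_j = y: then 281 − 4y − 4y = 0, i.e. y = 281/8 = 35.125.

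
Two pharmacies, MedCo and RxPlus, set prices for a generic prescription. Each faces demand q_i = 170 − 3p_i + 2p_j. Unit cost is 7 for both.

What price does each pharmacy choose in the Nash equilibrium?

MedCo's profit: π = (p_{MedCo} − 7)(170 − 3p_{MedCo} + 2p_{RxPlus}).
∂π/∂p_{MedCo} = 191 − 6p_{MedCo} + 2p_{RxPlus} = 0 ⇒ p_{MedCo} = 191/6 + (1/3)p_{RxPlus}.
By symmetry p_{RxPlus} = p_{MedCo}; substituting into the reaction function, (2/3)p_{MedCo} = 191/6 and p_{MedCo} = 47.75.

47.75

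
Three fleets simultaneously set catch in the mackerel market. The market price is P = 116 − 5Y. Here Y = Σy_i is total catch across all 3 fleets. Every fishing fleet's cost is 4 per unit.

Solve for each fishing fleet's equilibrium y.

5.6

A representative fishing fleet's profit is π_i = y_i(116 − 5Y) − 4y_i, with Y = y_i + Σ_{j≠i} y_j.
First-order condition: 112 − 10y_i − 5Σ_{j≠i} y_j = 0.
With identical fishing fleets, set every y_j = y: then 112 − 10y − 10y = 0, i.e. y = 112/20 = 5.6.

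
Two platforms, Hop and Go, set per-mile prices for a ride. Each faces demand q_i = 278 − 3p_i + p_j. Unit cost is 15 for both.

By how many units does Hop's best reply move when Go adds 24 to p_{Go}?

4

Hop's profit: π = (p_{Hop} − 15)(278 − 3p_{Hop} + p_{Go}).
∂π/∂p_{Hop} = 323 − 6p_{Hop} + p_{Go} = 0 ⇒ p_{Hop} = 323/6 + (1/6)p_{Go}.
The reaction-function slope is 1/6, so a 24-unit rise in p_{Go} moves p_{Hop} by 1/6 × 24 = 4. Hop's best response rises — the actions are strategic complements.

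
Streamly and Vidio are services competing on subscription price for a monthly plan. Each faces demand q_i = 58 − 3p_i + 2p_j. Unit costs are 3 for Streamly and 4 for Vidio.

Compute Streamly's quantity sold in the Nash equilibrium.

41.8125

Streamly's profit: π = (p_{Streamly} − 3)(58 − 3p_{Streamly} + 2p_{Vidio}).
∂π/∂p_{Streamly} = 67 − 6p_{Streamly} + 2p_{Vidio} = 0 ⇒ p_{Streamly} = 67/6 + (1/3)p_{Vidio}.
Similarly p_{Vidio} = 35/3 + (1/3)p_{Streamly}.
Plugging p_{Vidio} into Streamly's best response: p_{Streamly} = 67/6 + (1/3)(35/3 + (1/3)p_{Streamly}) ⇒ (8/9)p_{Streamly} = 271/18, so p_{Streamly} = 16.9375.
Then p_{Vidio} = 35/3 + (1/3)·16.9375 = 17.3125.
q_{Streamly} = 58 − 3·16.9375 + 2·17.3125 = 41.8125.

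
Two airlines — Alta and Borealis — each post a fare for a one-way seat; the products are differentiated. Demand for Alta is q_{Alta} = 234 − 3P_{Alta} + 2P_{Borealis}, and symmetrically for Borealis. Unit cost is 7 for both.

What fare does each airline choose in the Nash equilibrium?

63.75

Alta's profit: π = (P_{Alta} − 7)(234 − 3P_{Alta} + 2P_{Borealis}).
∂π/∂P_{Alta} = 255 − 6P_{Alta} + 2P_{Borealis} = 0 ⇒ P_{Alta} = 42.5 + (1/3)P_{Borealis}.
By symmetry P_{Borealis} = P_{Alta}; substituting into the reaction function, (2/3)P_{Alta} = 42.5 and P_{Alta} = 63.75.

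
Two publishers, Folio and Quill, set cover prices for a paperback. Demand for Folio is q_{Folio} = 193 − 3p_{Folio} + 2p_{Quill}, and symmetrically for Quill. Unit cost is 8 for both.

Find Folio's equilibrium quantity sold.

Folio's profit: π = (p_{Folio} − 8)(193 − 3p_{Folio} + 2p_{Quill}).
∂π/∂p_{Folio} = 217 − 6p_{Folio} + 2p_{Quill} = 0 ⇒ p_{Folio} = 217/6 + (1/3)p_{Quill}.
The game is symmetric, so in equilibrium p_{Quill} = p_{Folio}: the reaction function gives (2/3)p_{Folio} = 217/6, hence p_{Folio} = 54.25.
q_{Folio} = 193 − 3·54.25 + 2·54.25 = 138.75.

138.75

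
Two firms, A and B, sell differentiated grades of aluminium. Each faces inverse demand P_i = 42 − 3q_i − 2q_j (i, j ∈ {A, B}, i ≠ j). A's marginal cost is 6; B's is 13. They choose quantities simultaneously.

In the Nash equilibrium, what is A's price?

20.8125

Firm A's profit: π = q_A(42 − 3q_A − 2q_B) − 6q_A.
∂π/∂q_A = 36 − 6q_A − 2q_B = 0 ⇒ q_A = 6 − (1/3)q_B.
Similarly q_B = 29/6 − (1/3)q_A.
Plugging q_B into A's best response: q_A = 6 − (1/3)(29/6 − (1/3)q_A) ⇒ (8/9)q_A = 79/18, so q_A = 4.9375.
Then q_B = 29/6 − (1/3)·4.9375 = 3.1875.
P_A = 42 − 3·4.9375 − 2·3.1875 = 20.8125.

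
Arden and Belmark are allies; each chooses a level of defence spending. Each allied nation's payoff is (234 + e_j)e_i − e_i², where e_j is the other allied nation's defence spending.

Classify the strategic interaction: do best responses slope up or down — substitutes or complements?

Arden's payoff is (234 + e_B)e_A − e_A².
∂π/∂e_A = 234 + e_B − 2e_A = 0, so e_A = 117 + 0.5e_B.
The best-response slope de_A/de_B = 0.5 > 0: the reaction function is upward-sloping, so the choices are strategic complements.

strategic complements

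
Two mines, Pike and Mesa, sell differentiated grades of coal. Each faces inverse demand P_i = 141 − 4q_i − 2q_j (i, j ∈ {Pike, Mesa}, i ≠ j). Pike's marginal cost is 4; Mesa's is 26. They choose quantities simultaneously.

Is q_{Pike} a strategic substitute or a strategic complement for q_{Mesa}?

strategic substitutes

Mine Pike's profit: π = q_{Pike}(141 − 4q_{Pike} − 2q_{Mesa}) − 4q_{Pike}.
∂π/∂q_{Pike} = 137 − 8q_{Pike} − 2q_{Mesa} = 0 ⇒ q_{Pike} = 17.125 − 0.25q_{Mesa}.
The best-response slope dq_{Pike}/dq_{Mesa} = −0.25 < 0: the reaction function is downward-sloping, so the choices are strategic substitutes.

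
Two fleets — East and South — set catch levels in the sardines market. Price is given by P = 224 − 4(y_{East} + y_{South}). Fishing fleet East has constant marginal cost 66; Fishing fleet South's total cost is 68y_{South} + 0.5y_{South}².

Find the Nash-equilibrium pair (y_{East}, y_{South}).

14.25, 11

Fishing fleet East's profit: π = y_{East}(224 − 4(y_{East} + y_{South})) − 66y_{East}.
∂π/∂y_{East} = 158 − 8y_{East} − 4y_{South} = 0, so y_{East} = 19.75 − 0.5y_{South}.
For South: ∂π/∂y_{South} = 156 − 9y_{South} − 4y_{East} = 0 ⇒ y_{South} = 52/3 − (4/9)y_{East}.
Substituting the second reaction function into the first: y_{East} = 19.75 − 0.5(52/3 − (4/9)y_{East}), which gives (7/9)y_{East} = 133/12 ⇒ y_{East} = 14.25.
Then y_{South} = 52/3 − (4/9)·14.25 = 11.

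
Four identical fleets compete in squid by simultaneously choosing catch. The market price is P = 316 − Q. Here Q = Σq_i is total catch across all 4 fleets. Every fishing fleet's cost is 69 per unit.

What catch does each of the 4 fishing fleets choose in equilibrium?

A representative fishing fleet's profit is π_i = q_i(316 − Q) − 69q_i, with Q = q_i + Σ_{j≠i} q_j.
First-order condition: 247 − 2q_i − Σ_{j≠i} q_j = 0.
Imposing symmetry (q_j = q for all j) turns Σ_{j≠i} q_j into 3q, so 247 = 5q and q = 49.4.

49.4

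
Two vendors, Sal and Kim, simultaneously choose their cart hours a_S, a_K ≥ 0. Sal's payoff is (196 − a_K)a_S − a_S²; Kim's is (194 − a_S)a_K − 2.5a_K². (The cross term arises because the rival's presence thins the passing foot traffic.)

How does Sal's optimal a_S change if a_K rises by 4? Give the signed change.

Expanding Sal's payoff: 196a_S − a_Ka_S − a_S².
∂π/∂a_S = 196 − a_K − 2a_S = 0, so a_S = 98 − 0.5a_K.
The reaction-function slope is −0.5, so a 4-unit rise in a_K moves a_S by −0.5 × 4 = −2. Sal's best response falls — the actions are strategic substitutes.

-2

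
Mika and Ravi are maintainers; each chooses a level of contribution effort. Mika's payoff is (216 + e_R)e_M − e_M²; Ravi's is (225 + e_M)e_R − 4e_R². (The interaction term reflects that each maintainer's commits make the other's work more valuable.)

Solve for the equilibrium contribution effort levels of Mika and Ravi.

130.2, 44.4

Expanding Mika's payoff: 216e_M + e_Re_M − e_M².
∂π/∂e_M = 216 + e_R − 2e_M = 0, so e_M = 108 + 0.5e_R.
Likewise for Ravi: e_R = 28.125 + 0.125e_M.
Solving the two reaction functions simultaneously: (1 − (0.5)(0.125))e_M = 108 + 0.5·28.125, so 0.9375e_M = 122.0625 and e_M = 130.2.
Then e_R = 28.125 + 0.125·130.2 = 44.4.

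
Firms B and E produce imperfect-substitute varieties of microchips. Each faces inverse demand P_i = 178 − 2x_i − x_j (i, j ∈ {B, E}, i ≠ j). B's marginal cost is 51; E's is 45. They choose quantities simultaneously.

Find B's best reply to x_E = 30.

24.25

Firm B's profit: π = x_B(178 − 2x_B − x_E) − 51x_B.
∂π/∂x_B = 127 − 4x_B − x_E = 0 ⇒ x_B = 31.75 − 0.25x_E.
At x_E = 30: x_B = 31.75 − 0.25·30 = 24.25.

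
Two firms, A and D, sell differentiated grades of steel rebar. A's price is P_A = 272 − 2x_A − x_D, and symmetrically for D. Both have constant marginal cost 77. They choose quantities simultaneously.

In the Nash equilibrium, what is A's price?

155

Firm A's profit: π = x_A(272 − 2x_A − x_D) − 77x_A.
∂π/∂x_A = 195 − 4x_A − x_D = 0 ⇒ x_A = 48.75 − 0.25x_D.
By symmetry x_D = x_A; substituting into the reaction function, 1.25x_A = 48.75 and x_A = 39.
P_A = 272 − 2·39 − 39 = 155.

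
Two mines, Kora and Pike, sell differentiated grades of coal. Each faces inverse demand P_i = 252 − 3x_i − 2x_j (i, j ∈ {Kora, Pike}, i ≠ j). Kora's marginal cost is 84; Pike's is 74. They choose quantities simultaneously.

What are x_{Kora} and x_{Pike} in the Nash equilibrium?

20.375, 22.875

Mine Kora's profit: π = x_{Kora}(252 − 3x_{Kora} − 2x_{Pike}) − 84x_{Kora}.
∂π/∂x_{Kora} = 168 − 6x_{Kora} − 2x_{Pike} = 0 ⇒ x_{Kora} = 28 − (1/3)x_{Pike}.
Similarly x_{Pike} = 89/3 − (1/3)x_{Kora}.
Substituting the second reaction function into the first: x_{Kora} = 28 − (1/3)(89/3 − (1/3)x_{Kora}), which gives (8/9)x_{Kora} = 163/9 ⇒ x_{Kora} = 20.375.
Then x_{Pike} = 89/3 − (1/3)·20.375 = 22.875.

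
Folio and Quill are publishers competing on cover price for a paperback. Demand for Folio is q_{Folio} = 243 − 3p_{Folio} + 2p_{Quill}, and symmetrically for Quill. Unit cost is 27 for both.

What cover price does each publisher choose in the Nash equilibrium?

81

Folio's profit: π = (p_{Folio} − 27)(243 − 3p_{Folio} + 2p_{Quill}).
∂π/∂p_{Folio} = 324 − 6p_{Folio} + 2p_{Quill} = 0 ⇒ p_{Folio} = 54 + (1/3)p_{Quill}.
The game is symmetric, so in equilibrium p_{Quill} = p_{Folio}: the reaction function gives (2/3)p_{Folio} = 54, hence p_{Folio} = 81.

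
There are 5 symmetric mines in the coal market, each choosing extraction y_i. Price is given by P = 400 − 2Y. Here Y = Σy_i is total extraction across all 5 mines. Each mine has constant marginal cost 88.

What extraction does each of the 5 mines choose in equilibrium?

26

A representative mine's profit is π_i = y_i(400 − 2Y) − 88y_i, with Y = y_i + Σ_{j≠i} y_j.
First-order condition: 312 − 4y_i − 2Σ_{j≠i} y_j = 0.
Imposing symmetry (y_j = y for all j) turns Σ_{j≠i} y_j into 4y, so 312 = 12y and y = 26.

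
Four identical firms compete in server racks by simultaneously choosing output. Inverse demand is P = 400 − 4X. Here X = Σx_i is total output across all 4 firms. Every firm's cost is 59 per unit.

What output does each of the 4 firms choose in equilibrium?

A representative firm's profit is π_i = x_i(400 − 4X) − 59x_i, with X = x_i + Σ_{j≠i} x_j.
First-order condition: 341 − 8x_i − 4Σ_{j≠i} x_j = 0.
With identical firms, set every x_j = x: then 341 − 8x − 12x = 0, i.e. x = 341/20 = 17.05.

17.05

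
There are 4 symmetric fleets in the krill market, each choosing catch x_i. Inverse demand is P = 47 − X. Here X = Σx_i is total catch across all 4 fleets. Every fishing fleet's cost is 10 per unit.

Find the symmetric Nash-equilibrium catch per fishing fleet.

A representative fishing fleet's profit is π_i = x_i(47 − X) − 10x_i, with X = x_i + Σ_{j≠i} x_j.
First-order condition: 37 − 2x_i − Σ_{j≠i} x_j = 0.
Imposing symmetry (x_j = x for all j) turns Σ_{j≠i} x_j into 3x, so 37 = 5x and x = 7.4.

7.4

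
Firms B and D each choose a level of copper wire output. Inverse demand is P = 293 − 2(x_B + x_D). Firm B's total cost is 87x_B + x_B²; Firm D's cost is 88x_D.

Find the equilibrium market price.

Firm B's profit: π = x_B(293 − 2(x_B + x_D)) − 87x_B − x_B².
∂π/∂x_B = 206 − 6x_B − 2x_D = 0, so x_B = 103/3 − (1/3)x_D.
For D: ∂π/∂x_D = 205 − 4x_D − 2x_B = 0 ⇒ x_D = 51.25 − 0.5x_B.
Substituting the second reaction function into the first: x_B = 103/3 − (1/3)(51.25 − 0.5x_B), which gives (5/6)x_B = 17.25 ⇒ x_B = 20.7.
Then x_D = 51.25 − 0.5·20.7 = 40.9.
Equilibrium price: P = 293 − 2·61.6 = 169.8.

169.8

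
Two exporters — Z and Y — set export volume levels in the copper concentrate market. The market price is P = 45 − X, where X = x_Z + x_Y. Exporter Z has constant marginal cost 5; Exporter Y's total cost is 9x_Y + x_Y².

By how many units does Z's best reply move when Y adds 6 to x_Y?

-3

Exporter Z's profit: π = x_Z(45 − (x_Z + x_Y)) − 5x_Z.
∂π/∂x_Z = 40 − 2x_Z − x_Y = 0, so x_Z = 20 − 0.5x_Y.
The reaction-function slope is −0.5, so a 6-unit rise in x_Y moves x_Z by −0.5 × 6 = −3. Z's best response falls — the actions are strategic substitutes.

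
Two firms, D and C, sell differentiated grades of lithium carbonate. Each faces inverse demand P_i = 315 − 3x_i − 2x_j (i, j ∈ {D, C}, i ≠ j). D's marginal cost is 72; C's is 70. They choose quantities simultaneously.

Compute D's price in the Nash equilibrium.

Firm D's profit: π = x_D(315 − 3x_D − 2x_C) − 72x_D.
∂π/∂x_D = 243 − 6x_D − 2x_C = 0 ⇒ x_D = 40.5 − (1/3)x_C.
Similarly x_C = 245/6 − (1/3)x_D.
Plugging x_C into D's best response: x_D = 40.5 − (1/3)(245/6 − (1/3)x_D) ⇒ (8/9)x_D = 242/9, so x_D = 30.25.
Then x_C = 245/6 − (1/3)·30.25 = 30.75.
P_D = 315 − 3·30.25 − 2·30.75 = 162.75.

162.75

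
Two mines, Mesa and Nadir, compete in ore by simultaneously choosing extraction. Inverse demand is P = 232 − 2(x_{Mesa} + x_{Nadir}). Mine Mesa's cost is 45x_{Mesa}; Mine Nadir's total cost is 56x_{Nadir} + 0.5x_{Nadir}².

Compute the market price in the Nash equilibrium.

Mine Mesa's profit: π = x_{Mesa}(232 − 2(x_{Mesa} + x_{Nadir})) − 45x_{Mesa}.
∂π/∂x_{Mesa} = 187 − 4x_{Mesa} − 2x_{Nadir} = 0, so x_{Mesa} = 46.75 − 0.5x_{Nadir}.
For Nadir: ∂π/∂x_{Nadir} = 176 − 5x_{Nadir} − 2x_{Mesa} = 0 ⇒ x_{Nadir} = 35.2 − 0.4x_{Mesa}.
Plugging x_{Nadir} into Mesa's best response: x_{Mesa} = 46.75 − 0.5(35.2 − 0.4x_{Mesa}) ⇒ 0.8x_{Mesa} = 29.15, so x_{Mesa} = 36.4375.
Then x_{Nadir} = 35.2 − 0.4·36.4375 = 20.625.
Equilibrium price: P = 232 − 2·57.0625 = 117.875.

117.875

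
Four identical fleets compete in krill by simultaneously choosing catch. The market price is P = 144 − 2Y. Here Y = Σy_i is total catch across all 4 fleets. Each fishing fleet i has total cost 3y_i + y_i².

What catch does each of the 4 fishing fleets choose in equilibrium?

11.75

A representative fishing fleet's profit is π_i = y_i(144 − 2Y) − 3y_i − y_i², with Y = y_i + Σ_{j≠i} y_j.
First-order condition: 141 − 6y_i − 2Σ_{j≠i} y_j = 0.
With identical fishing fleets, set every y_j = y: then 141 − 6y − 6y = 0, i.e. y = 141/12 = 11.75.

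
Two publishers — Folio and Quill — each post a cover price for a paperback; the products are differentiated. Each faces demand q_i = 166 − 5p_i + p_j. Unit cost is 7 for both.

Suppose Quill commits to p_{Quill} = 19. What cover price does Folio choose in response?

Folio's profit: π = (p_{Folio} − 7)(166 − 5p_{Folio} + p_{Quill}).
∂π/∂p_{Folio} = 201 − 10p_{Folio} + p_{Quill} = 0 ⇒ p_{Folio} = 20.1 + 0.1p_{Quill}.
At p_{Quill} = 19: p_{Folio} = 20.1 + 0.1·19 = 22.

22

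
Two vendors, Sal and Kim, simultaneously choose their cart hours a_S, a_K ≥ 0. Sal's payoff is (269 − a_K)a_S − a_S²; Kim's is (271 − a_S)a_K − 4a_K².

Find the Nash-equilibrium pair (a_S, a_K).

Expanding Sal's payoff: 269a_S − a_Ka_S − a_S².
∂π/∂a_S = 269 − a_K − 2a_S = 0, so a_S = 134.5 − 0.5a_K.
Likewise for Kim: a_K = 33.875 − 0.125a_S.
Substituting the second reaction function into the first: a_S = 134.5 − 0.5(33.875 − 0.125a_S), which gives 0.9375a_S = 117.5625 ⇒ a_S = 125.4.
Then a_K = 33.875 − 0.125·125.4 = 18.2.

125.4, 18.2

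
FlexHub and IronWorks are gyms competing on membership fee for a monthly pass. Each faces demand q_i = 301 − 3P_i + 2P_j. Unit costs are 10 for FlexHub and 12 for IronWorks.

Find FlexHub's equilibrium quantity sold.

219.375

FlexHub's profit: π = (P_{FlexHub} − 10)(301 − 3P_{FlexHub} + 2P_{IronWorks}).
∂π/∂P_{FlexHub} = 331 − 6P_{FlexHub} + 2P_{IronWorks} = 0 ⇒ P_{FlexHub} = 331/6 + (1/3)P_{IronWorks}.
Similarly P_{IronWorks} = 337/6 + (1/3)P_{FlexHub}.
Solving the two reaction functions simultaneously: (1 − (1/3)(1/3))P_{FlexHub} = 331/6 + (1/3)·(337/6), so (8/9)P_{FlexHub} = 665/9 and P_{FlexHub} = 83.125.
Then P_{IronWorks} = 337/6 + (1/3)·83.125 = 83.875.
q_{FlexHub} = 301 − 3·83.125 + 2·83.875 = 219.375.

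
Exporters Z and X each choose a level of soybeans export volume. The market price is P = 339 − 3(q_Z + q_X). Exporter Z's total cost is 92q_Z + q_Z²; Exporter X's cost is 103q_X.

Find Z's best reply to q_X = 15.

Exporter Z's profit: π = q_Z(339 − 3(q_Z + q_X)) − 92q_Z − q_Z².
∂π/∂q_Z = 247 − 8q_Z − 3q_X = 0, so q_Z = 30.875 − 0.375q_X.
At q_X = 15: q_Z = 30.875 − 0.375·15 = 25.25.

25.25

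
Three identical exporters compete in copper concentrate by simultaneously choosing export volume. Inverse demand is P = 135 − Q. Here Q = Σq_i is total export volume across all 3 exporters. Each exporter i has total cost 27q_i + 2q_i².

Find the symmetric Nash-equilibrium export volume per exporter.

A representative exporter's profit is π_i = q_i(135 − Q) − 27q_i − 2q_i², with Q = q_i + Σ_{j≠i} q_j.
First-order condition: 108 − 6q_i − Σ_{j≠i} q_j = 0.
In a symmetric equilibrium every exporter chooses the same q, so Σ_{j≠i} q_j = 2q. The condition becomes 108 − 8q = 0, giving q = 108/8 = 13.5.

13.5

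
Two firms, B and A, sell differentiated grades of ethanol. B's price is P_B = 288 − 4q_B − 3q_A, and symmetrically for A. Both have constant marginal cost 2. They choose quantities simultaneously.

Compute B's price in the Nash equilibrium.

Firm B's profit: π = q_B(288 − 4q_B − 3q_A) − 2q_B.
∂π/∂q_B = 286 − 8q_B − 3q_A = 0 ⇒ q_B = 35.75 − 0.375q_A.
The game is symmetric, so in equilibrium q_A = q_B: the reaction function gives 1.375q_B = 35.75, hence q_B = 26.
P_B = 288 − 4·26 − 3·26 = 106.

106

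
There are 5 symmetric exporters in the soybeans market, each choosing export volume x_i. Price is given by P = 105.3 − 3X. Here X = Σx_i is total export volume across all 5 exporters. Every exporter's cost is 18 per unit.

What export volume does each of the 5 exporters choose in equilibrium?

A representative exporter's profit is π_i = x_i(105.3 − 3X) − 18x_i, with X = x_i + Σ_{j≠i} x_j.
First-order condition: 87.3 − 6x_i − 3Σ_{j≠i} x_j = 0.
With identical exporters, set every x_j = x: then 87.3 − 6x − 12x = 0, i.e. x = 87.3/18 = 4.85.

4.85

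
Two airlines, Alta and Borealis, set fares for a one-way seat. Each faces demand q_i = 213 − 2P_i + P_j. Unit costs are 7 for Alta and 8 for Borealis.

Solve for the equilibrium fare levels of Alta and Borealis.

75.8, 76.2

Alta's profit: π = (P_{Alta} − 7)(213 − 2P_{Alta} + P_{Borealis}).
∂π/∂P_{Alta} = 227 − 4P_{Alta} + P_{Borealis} = 0 ⇒ P_{Alta} = 56.75 + 0.25P_{Borealis}.
Similarly P_{Borealis} = 57.25 + 0.25P_{Alta}.
Substituting the second reaction function into the first: P_{Alta} = 56.75 + 0.25(57.25 + 0.25P_{Alta}), which gives 0.9375P_{Alta} = 71.0625 ⇒ P_{Alta} = 75.8.
Then P_{Borealis} = 57.25 + 0.25·75.8 = 76.2.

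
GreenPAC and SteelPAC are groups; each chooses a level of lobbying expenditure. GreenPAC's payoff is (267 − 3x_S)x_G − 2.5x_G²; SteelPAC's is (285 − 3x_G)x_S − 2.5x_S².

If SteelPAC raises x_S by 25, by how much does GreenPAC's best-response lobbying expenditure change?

-15

Expanding GreenPAC's payoff: 267x_G − 3x_Sx_G − 2.5x_G².
∂π/∂x_G = 267 − 3x_S − 5x_G = 0, so x_G = 53.4 − 0.6x_S.
The reaction-function slope is −0.6, so a 25-unit rise in x_S moves x_G by −0.6 × 25 = −15. GreenPAC's best response falls — the actions are strategic substitutes.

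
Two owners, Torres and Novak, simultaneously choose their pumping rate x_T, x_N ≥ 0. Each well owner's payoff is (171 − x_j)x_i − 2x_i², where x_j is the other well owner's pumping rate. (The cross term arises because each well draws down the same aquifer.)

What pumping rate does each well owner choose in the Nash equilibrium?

Torres's payoff is (171 − x_N)x_T − 2x_T².
∂π/∂x_T = 171 − x_N − 4x_T = 0, so x_T = 42.75 − 0.25x_N.
By symmetry x_N = x_T; substituting into the reaction function, 1.25x_T = 42.75 and x_T = 34.2.

34.2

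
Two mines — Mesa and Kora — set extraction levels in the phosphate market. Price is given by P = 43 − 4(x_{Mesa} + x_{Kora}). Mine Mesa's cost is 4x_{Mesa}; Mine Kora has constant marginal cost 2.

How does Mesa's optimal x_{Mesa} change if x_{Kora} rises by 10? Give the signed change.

-5

Mine Mesa's profit: π = x_{Mesa}(43 − 4(x_{Mesa} + x_{Kora})) − 4x_{Mesa}.
∂π/∂x_{Mesa} = 39 − 8x_{Mesa} − 4x_{Kora} = 0, so x_{Mesa} = 4.875 − 0.5x_{Kora}.
The reaction-function slope is −0.5, so a 10-unit rise in x_{Kora} moves x_{Mesa} by −0.5 × 10 = −5. Mesa's best response falls — the actions are strategic substitutes.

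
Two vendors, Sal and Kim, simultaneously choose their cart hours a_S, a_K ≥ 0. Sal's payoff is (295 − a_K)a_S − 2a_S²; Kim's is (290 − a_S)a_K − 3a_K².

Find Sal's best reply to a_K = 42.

63.25

Expanding Sal's payoff: 295a_S − a_Ka_S − 2a_S².
∂π/∂a_S = 295 − a_K − 4a_S = 0, so a_S = 73.75 − 0.25a_K.
At a_K = 42: a_S = 73.75 − 0.25·42 = 63.25.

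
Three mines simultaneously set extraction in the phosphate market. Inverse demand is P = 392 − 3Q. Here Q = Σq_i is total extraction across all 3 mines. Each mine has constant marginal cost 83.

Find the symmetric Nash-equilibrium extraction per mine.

25.75

A representative mine's profit is π_i = q_i(392 − 3Q) − 83q_i, with Q = q_i + Σ_{j≠i} q_j.
First-order condition: 309 − 6q_i − 3Σ_{j≠i} q_j = 0.
In a symmetric equilibrium every mine chooses the same q, so Σ_{j≠i} q_j = 2q. The condition becomes 309 − 12q = 0, giving q = 309/12 = 25.75.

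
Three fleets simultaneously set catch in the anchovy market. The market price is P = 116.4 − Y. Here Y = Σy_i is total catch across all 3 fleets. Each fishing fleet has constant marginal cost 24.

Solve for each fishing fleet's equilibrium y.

23.1

A representative fishing fleet's profit is π_i = y_i(116.4 − Y) − 24y_i, with Y = y_i + Σ_{j≠i} y_j.
First-order condition: 92.4 − 2y_i − Σ_{j≠i} y_j = 0.
Imposing symmetry (y_j = y for all j) turns Σ_{j≠i} y_j into 2y, so 92.4 = 4y and y = 23.1.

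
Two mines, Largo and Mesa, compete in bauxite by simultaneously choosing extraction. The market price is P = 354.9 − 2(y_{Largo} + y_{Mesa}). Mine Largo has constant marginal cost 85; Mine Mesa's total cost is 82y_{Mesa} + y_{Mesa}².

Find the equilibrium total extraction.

Mine Largo's profit: π = y_{Largo}(354.9 − 2(y_{Largo} + y_{Mesa})) − 85y_{Largo}.
∂π/∂y_{Largo} = 269.9 − 4y_{Largo} − 2y_{Mesa} = 0, so y_{Largo} = 67.475 − 0.5y_{Mesa}.
For Mesa: ∂π/∂y_{Mesa} = 272.9 − 6y_{Mesa} − 2y_{Largo} = 0 ⇒ y_{Mesa} = 2729/60 − (1/3)y_{Largo}.
Solving the two reaction functions simultaneously: (1 − (−0.5)(−1/3))y_{Largo} = 67.475 − 0.5·(2729/60), so (5/6)y_{Largo} = 671/15 and y_{Largo} = 53.68.
Then y_{Mesa} = 2729/60 − (1/3)·53.68 = 27.59.
Total extraction: 53.68 + 27.59 = 81.27.

81.27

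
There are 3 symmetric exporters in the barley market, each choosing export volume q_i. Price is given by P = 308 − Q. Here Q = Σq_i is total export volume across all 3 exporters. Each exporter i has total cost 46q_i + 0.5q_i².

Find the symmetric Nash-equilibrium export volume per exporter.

A representative exporter's profit is π_i = q_i(308 − Q) − 46q_i − 0.5q_i², with Q = q_i + Σ_{j≠i} q_j.
First-order condition: 262 − 3q_i − Σ_{j≠i} q_j = 0.
In a symmetric equilibrium every exporter chooses the same q, so Σ_{j≠i} q_j = 2q. The condition becomes 262 − 5q = 0, giving q = 262/5 = 52.4.

52.4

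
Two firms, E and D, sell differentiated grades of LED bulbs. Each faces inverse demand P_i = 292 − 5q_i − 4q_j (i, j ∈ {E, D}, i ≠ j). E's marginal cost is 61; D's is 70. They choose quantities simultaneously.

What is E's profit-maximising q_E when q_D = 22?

Firm E's profit: π = q_E(292 − 5q_E − 4q_D) − 61q_E.
∂π/∂q_E = 231 − 10q_E − 4q_D = 0 ⇒ q_E = 23.1 − 0.4q_D.
At q_D = 22: q_E = 23.1 − 0.4·22 = 14.3.

14.3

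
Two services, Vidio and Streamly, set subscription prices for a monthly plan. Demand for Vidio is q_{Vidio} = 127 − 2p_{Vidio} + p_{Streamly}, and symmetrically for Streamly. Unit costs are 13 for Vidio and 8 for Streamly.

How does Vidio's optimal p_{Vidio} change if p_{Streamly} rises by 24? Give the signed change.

6

Vidio's profit: π = (p_{Vidio} − 13)(127 − 2p_{Vidio} + p_{Streamly}).
∂π/∂p_{Vidio} = 153 − 4p_{Vidio} + p_{Streamly} = 0 ⇒ p_{Vidio} = 38.25 + 0.25p_{Streamly}.
The reaction-function slope is 0.25, so a 24-unit rise in p_{Streamly} moves p_{Vidio} by 0.25 × 24 = 6. Vidio's best response rises — the actions are strategic complements.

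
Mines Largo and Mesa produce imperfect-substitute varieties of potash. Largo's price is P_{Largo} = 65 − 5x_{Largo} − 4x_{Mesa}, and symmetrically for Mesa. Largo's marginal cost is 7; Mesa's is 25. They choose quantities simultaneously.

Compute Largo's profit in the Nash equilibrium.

Mine Largo's profit: π = x_{Largo}(65 − 5x_{Largo} − 4x_{Mesa}) − 7x_{Largo}.
∂π/∂x_{Largo} = 58 − 10x_{Largo} − 4x_{Mesa} = 0 ⇒ x_{Largo} = 5.8 − 0.4x_{Mesa}.
Similarly x_{Mesa} = 4 − 0.4x_{Largo}.
Solving the two reaction functions simultaneously: (1 − (−0.4)(−0.4))x_{Largo} = 5.8 − 0.4·4, so 0.84x_{Largo} = 4.2 and x_{Largo} = 5.
Then x_{Mesa} = 4 − 0.4·5 = 2.
P_{Largo} = 65 − 5·5 − 4·2 = 32.
Profit = (32 − 7)·5 = 125.

125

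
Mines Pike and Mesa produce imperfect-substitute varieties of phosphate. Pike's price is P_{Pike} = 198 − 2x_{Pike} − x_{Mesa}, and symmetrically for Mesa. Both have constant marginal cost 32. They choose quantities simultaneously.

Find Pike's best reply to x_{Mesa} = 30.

34

Mine Pike's profit: π = x_{Pike}(198 − 2x_{Pike} − x_{Mesa}) − 32x_{Pike}.
∂π/∂x_{Pike} = 166 − 4x_{Pike} − x_{Mesa} = 0 ⇒ x_{Pike} = 41.5 − 0.25x_{Mesa}.
At x_{Mesa} = 30: x_{Pike} = 41.5 − 0.25·30 = 34.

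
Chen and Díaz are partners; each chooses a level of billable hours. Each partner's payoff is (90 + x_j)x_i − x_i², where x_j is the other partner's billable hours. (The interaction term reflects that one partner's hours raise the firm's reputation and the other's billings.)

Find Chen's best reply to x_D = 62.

Chen's payoff is (90 + x_D)x_C − x_C².
∂π/∂x_C = 90 + x_D − 2x_C = 0, so x_C = 45 + 0.5x_D.
At x_D = 62: x_C = 45 + 0.5·62 = 76.

76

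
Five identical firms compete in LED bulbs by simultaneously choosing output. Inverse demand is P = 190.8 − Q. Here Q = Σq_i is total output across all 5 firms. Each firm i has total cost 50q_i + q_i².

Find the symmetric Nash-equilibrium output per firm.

A representative firm's profit is π_i = q_i(190.8 − Q) − 50q_i − q_i², with Q = q_i + Σ_{j≠i} q_j.
First-order condition: 140.8 − 4q_i − Σ_{j≠i} q_j = 0.
With identical firms, set every q_j = q: then 140.8 − 4q − 4q = 0, i.e. q = 140.8/8 = 17.6.

17.6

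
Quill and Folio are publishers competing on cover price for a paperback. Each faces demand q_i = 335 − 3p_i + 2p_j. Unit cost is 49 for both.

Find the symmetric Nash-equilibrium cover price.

120.5

Quill's profit: π = (p_{Quill} − 49)(335 − 3p_{Quill} + 2p_{Folio}).
∂π/∂p_{Quill} = 482 − 6p_{Quill} + 2p_{Folio} = 0 ⇒ p_{Quill} = 241/3 + (1/3)p_{Folio}.
By symmetry p_{Folio} = p_{Quill}; substituting into the reaction function, (2/3)p_{Quill} = 241/3 and p_{Quill} = 120.5.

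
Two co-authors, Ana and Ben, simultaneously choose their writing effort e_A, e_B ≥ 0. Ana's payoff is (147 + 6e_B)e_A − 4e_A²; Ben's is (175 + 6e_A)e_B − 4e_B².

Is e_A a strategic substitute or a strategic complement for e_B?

Expanding Ana's payoff: 147e_A + 6e_Be_A − 4e_A².
∂π/∂e_A = 147 + 6e_B − 8e_A = 0, so e_A = 18.375 + 0.75e_B.
The best-response slope de_A/de_B = 0.75 > 0: the reaction function is upward-sloping, so the choices are strategic complements.

strategic complements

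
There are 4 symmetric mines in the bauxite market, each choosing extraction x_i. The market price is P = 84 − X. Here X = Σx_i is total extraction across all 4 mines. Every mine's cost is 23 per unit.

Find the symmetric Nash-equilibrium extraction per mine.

12.2

A representative mine's profit is π_i = x_i(84 − X) − 23x_i, with X = x_i + Σ_{j≠i} x_j.
First-order condition: 61 − 2x_i − Σ_{j≠i} x_j = 0.
With identical mines, set every x_j = x: then 61 − 2x − 3x = 0, i.e. x = 61/5 = 12.2.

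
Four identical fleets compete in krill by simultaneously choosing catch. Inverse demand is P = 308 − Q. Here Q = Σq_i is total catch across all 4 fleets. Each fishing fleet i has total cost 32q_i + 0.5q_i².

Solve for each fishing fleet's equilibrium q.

A representative fishing fleet's profit is π_i = q_i(308 − Q) − 32q_i − 0.5q_i², with Q = q_i + Σ_{j≠i} q_j.
First-order condition: 276 − 3q_i − Σ_{j≠i} q_j = 0.
Imposing symmetry (q_j = q for all j) turns Σ_{j≠i} q_j into 3q, so 276 = 6q and q = 46.

46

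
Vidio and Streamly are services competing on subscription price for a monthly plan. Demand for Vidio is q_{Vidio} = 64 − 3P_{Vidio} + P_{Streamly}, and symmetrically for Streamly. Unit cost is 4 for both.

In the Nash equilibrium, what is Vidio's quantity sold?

Vidio's profit: π = (P_{Vidio} − 4)(64 − 3P_{Vidio} + P_{Streamly}).
∂π/∂P_{Vidio} = 76 − 6P_{Vidio} + P_{Streamly} = 0 ⇒ P_{Vidio} = 38/3 + (1/6)P_{Streamly}.
The game is symmetric, so in equilibrium P_{Streamly} = P_{Vidio}: the reaction function gives (5/6)P_{Vidio} = 38/3, hence P_{Vidio} = 15.2.
q_{Vidio} = 64 − 3·15.2 + 15.2 = 33.6.

33.6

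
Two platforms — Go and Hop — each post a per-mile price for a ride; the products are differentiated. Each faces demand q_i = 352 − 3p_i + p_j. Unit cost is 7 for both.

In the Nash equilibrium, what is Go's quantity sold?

202.8

Go's profit: π = (p_{Go} − 7)(352 − 3p_{Go} + p_{Hop}).
∂π/∂p_{Go} = 373 − 6p_{Go} + p_{Hop} = 0 ⇒ p_{Go} = 373/6 + (1/6)p_{Hop}.
The game is symmetric, so in equilibrium p_{Hop} = p_{Go}: the reaction function gives (5/6)p_{Go} = 373/6, hence p_{Go} = 74.6.
q_{Go} = 352 − 3·74.6 + 74.6 = 202.8.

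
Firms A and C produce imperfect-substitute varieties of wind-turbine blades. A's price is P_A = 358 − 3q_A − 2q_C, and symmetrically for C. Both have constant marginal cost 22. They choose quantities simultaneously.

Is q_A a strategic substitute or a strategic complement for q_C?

Firm A's profit: π = q_A(358 − 3q_A − 2q_C) − 22q_A.
∂π/∂q_A = 336 − 6q_A − 2q_C = 0 ⇒ q_A = 56 − (1/3)q_C.
The best-response slope dq_A/dq_C = −1/3 < 0: the reaction function is downward-sloping, so the choices are strategic substitutes.

strategic substitutes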